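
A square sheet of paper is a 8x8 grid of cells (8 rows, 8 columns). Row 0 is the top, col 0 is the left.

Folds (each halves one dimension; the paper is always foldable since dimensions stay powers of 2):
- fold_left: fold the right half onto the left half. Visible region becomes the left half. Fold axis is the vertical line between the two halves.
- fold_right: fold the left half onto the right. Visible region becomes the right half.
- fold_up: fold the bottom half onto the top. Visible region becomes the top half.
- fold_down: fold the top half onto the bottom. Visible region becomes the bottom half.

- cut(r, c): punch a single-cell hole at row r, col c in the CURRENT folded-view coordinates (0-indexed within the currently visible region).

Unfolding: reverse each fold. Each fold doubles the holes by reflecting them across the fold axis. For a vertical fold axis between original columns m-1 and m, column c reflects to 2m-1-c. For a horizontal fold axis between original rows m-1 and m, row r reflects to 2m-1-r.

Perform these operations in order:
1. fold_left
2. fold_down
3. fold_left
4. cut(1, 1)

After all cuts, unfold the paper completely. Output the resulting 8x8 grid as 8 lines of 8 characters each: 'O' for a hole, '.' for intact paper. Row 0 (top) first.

Op 1 fold_left: fold axis v@4; visible region now rows[0,8) x cols[0,4) = 8x4
Op 2 fold_down: fold axis h@4; visible region now rows[4,8) x cols[0,4) = 4x4
Op 3 fold_left: fold axis v@2; visible region now rows[4,8) x cols[0,2) = 4x2
Op 4 cut(1, 1): punch at orig (5,1); cuts so far [(5, 1)]; region rows[4,8) x cols[0,2) = 4x2
Unfold 1 (reflect across v@2): 2 holes -> [(5, 1), (5, 2)]
Unfold 2 (reflect across h@4): 4 holes -> [(2, 1), (2, 2), (5, 1), (5, 2)]
Unfold 3 (reflect across v@4): 8 holes -> [(2, 1), (2, 2), (2, 5), (2, 6), (5, 1), (5, 2), (5, 5), (5, 6)]

Answer: ........
........
.OO..OO.
........
........
.OO..OO.
........
........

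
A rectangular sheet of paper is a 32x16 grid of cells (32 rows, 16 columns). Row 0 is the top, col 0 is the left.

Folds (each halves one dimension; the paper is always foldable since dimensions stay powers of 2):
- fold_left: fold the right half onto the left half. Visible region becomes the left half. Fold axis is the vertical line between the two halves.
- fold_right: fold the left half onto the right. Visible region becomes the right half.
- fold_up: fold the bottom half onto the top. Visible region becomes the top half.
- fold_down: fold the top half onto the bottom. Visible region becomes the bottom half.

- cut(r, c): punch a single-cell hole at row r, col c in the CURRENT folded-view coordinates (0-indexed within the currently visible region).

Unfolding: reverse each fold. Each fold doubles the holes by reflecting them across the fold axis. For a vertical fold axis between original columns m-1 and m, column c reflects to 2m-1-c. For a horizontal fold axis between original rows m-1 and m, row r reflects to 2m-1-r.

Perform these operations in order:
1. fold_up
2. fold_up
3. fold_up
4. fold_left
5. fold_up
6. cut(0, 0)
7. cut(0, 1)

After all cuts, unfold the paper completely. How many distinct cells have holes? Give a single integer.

Answer: 64

Derivation:
Op 1 fold_up: fold axis h@16; visible region now rows[0,16) x cols[0,16) = 16x16
Op 2 fold_up: fold axis h@8; visible region now rows[0,8) x cols[0,16) = 8x16
Op 3 fold_up: fold axis h@4; visible region now rows[0,4) x cols[0,16) = 4x16
Op 4 fold_left: fold axis v@8; visible region now rows[0,4) x cols[0,8) = 4x8
Op 5 fold_up: fold axis h@2; visible region now rows[0,2) x cols[0,8) = 2x8
Op 6 cut(0, 0): punch at orig (0,0); cuts so far [(0, 0)]; region rows[0,2) x cols[0,8) = 2x8
Op 7 cut(0, 1): punch at orig (0,1); cuts so far [(0, 0), (0, 1)]; region rows[0,2) x cols[0,8) = 2x8
Unfold 1 (reflect across h@2): 4 holes -> [(0, 0), (0, 1), (3, 0), (3, 1)]
Unfold 2 (reflect across v@8): 8 holes -> [(0, 0), (0, 1), (0, 14), (0, 15), (3, 0), (3, 1), (3, 14), (3, 15)]
Unfold 3 (reflect across h@4): 16 holes -> [(0, 0), (0, 1), (0, 14), (0, 15), (3, 0), (3, 1), (3, 14), (3, 15), (4, 0), (4, 1), (4, 14), (4, 15), (7, 0), (7, 1), (7, 14), (7, 15)]
Unfold 4 (reflect across h@8): 32 holes -> [(0, 0), (0, 1), (0, 14), (0, 15), (3, 0), (3, 1), (3, 14), (3, 15), (4, 0), (4, 1), (4, 14), (4, 15), (7, 0), (7, 1), (7, 14), (7, 15), (8, 0), (8, 1), (8, 14), (8, 15), (11, 0), (11, 1), (11, 14), (11, 15), (12, 0), (12, 1), (12, 14), (12, 15), (15, 0), (15, 1), (15, 14), (15, 15)]
Unfold 5 (reflect across h@16): 64 holes -> [(0, 0), (0, 1), (0, 14), (0, 15), (3, 0), (3, 1), (3, 14), (3, 15), (4, 0), (4, 1), (4, 14), (4, 15), (7, 0), (7, 1), (7, 14), (7, 15), (8, 0), (8, 1), (8, 14), (8, 15), (11, 0), (11, 1), (11, 14), (11, 15), (12, 0), (12, 1), (12, 14), (12, 15), (15, 0), (15, 1), (15, 14), (15, 15), (16, 0), (16, 1), (16, 14), (16, 15), (19, 0), (19, 1), (19, 14), (19, 15), (20, 0), (20, 1), (20, 14), (20, 15), (23, 0), (23, 1), (23, 14), (23, 15), (24, 0), (24, 1), (24, 14), (24, 15), (27, 0), (27, 1), (27, 14), (27, 15), (28, 0), (28, 1), (28, 14), (28, 15), (31, 0), (31, 1), (31, 14), (31, 15)]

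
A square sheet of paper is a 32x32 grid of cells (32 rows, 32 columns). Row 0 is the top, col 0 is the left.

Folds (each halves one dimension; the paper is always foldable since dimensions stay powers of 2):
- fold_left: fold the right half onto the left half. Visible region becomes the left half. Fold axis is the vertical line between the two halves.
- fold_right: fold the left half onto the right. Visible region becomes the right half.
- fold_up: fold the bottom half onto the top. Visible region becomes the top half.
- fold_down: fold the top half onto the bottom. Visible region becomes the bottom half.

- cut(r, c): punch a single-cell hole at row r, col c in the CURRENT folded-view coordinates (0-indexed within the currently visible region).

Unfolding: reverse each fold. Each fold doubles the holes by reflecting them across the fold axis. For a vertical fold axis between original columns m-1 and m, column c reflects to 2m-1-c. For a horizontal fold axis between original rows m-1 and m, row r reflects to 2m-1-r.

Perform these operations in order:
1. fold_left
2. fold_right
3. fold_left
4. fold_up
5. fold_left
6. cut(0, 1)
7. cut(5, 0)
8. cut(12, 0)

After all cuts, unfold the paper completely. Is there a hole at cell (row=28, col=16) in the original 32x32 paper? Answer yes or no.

Answer: no

Derivation:
Op 1 fold_left: fold axis v@16; visible region now rows[0,32) x cols[0,16) = 32x16
Op 2 fold_right: fold axis v@8; visible region now rows[0,32) x cols[8,16) = 32x8
Op 3 fold_left: fold axis v@12; visible region now rows[0,32) x cols[8,12) = 32x4
Op 4 fold_up: fold axis h@16; visible region now rows[0,16) x cols[8,12) = 16x4
Op 5 fold_left: fold axis v@10; visible region now rows[0,16) x cols[8,10) = 16x2
Op 6 cut(0, 1): punch at orig (0,9); cuts so far [(0, 9)]; region rows[0,16) x cols[8,10) = 16x2
Op 7 cut(5, 0): punch at orig (5,8); cuts so far [(0, 9), (5, 8)]; region rows[0,16) x cols[8,10) = 16x2
Op 8 cut(12, 0): punch at orig (12,8); cuts so far [(0, 9), (5, 8), (12, 8)]; region rows[0,16) x cols[8,10) = 16x2
Unfold 1 (reflect across v@10): 6 holes -> [(0, 9), (0, 10), (5, 8), (5, 11), (12, 8), (12, 11)]
Unfold 2 (reflect across h@16): 12 holes -> [(0, 9), (0, 10), (5, 8), (5, 11), (12, 8), (12, 11), (19, 8), (19, 11), (26, 8), (26, 11), (31, 9), (31, 10)]
Unfold 3 (reflect across v@12): 24 holes -> [(0, 9), (0, 10), (0, 13), (0, 14), (5, 8), (5, 11), (5, 12), (5, 15), (12, 8), (12, 11), (12, 12), (12, 15), (19, 8), (19, 11), (19, 12), (19, 15), (26, 8), (26, 11), (26, 12), (26, 15), (31, 9), (31, 10), (31, 13), (31, 14)]
Unfold 4 (reflect across v@8): 48 holes -> [(0, 1), (0, 2), (0, 5), (0, 6), (0, 9), (0, 10), (0, 13), (0, 14), (5, 0), (5, 3), (5, 4), (5, 7), (5, 8), (5, 11), (5, 12), (5, 15), (12, 0), (12, 3), (12, 4), (12, 7), (12, 8), (12, 11), (12, 12), (12, 15), (19, 0), (19, 3), (19, 4), (19, 7), (19, 8), (19, 11), (19, 12), (19, 15), (26, 0), (26, 3), (26, 4), (26, 7), (26, 8), (26, 11), (26, 12), (26, 15), (31, 1), (31, 2), (31, 5), (31, 6), (31, 9), (31, 10), (31, 13), (31, 14)]
Unfold 5 (reflect across v@16): 96 holes -> [(0, 1), (0, 2), (0, 5), (0, 6), (0, 9), (0, 10), (0, 13), (0, 14), (0, 17), (0, 18), (0, 21), (0, 22), (0, 25), (0, 26), (0, 29), (0, 30), (5, 0), (5, 3), (5, 4), (5, 7), (5, 8), (5, 11), (5, 12), (5, 15), (5, 16), (5, 19), (5, 20), (5, 23), (5, 24), (5, 27), (5, 28), (5, 31), (12, 0), (12, 3), (12, 4), (12, 7), (12, 8), (12, 11), (12, 12), (12, 15), (12, 16), (12, 19), (12, 20), (12, 23), (12, 24), (12, 27), (12, 28), (12, 31), (19, 0), (19, 3), (19, 4), (19, 7), (19, 8), (19, 11), (19, 12), (19, 15), (19, 16), (19, 19), (19, 20), (19, 23), (19, 24), (19, 27), (19, 28), (19, 31), (26, 0), (26, 3), (26, 4), (26, 7), (26, 8), (26, 11), (26, 12), (26, 15), (26, 16), (26, 19), (26, 20), (26, 23), (26, 24), (26, 27), (26, 28), (26, 31), (31, 1), (31, 2), (31, 5), (31, 6), (31, 9), (31, 10), (31, 13), (31, 14), (31, 17), (31, 18), (31, 21), (31, 22), (31, 25), (31, 26), (31, 29), (31, 30)]
Holes: [(0, 1), (0, 2), (0, 5), (0, 6), (0, 9), (0, 10), (0, 13), (0, 14), (0, 17), (0, 18), (0, 21), (0, 22), (0, 25), (0, 26), (0, 29), (0, 30), (5, 0), (5, 3), (5, 4), (5, 7), (5, 8), (5, 11), (5, 12), (5, 15), (5, 16), (5, 19), (5, 20), (5, 23), (5, 24), (5, 27), (5, 28), (5, 31), (12, 0), (12, 3), (12, 4), (12, 7), (12, 8), (12, 11), (12, 12), (12, 15), (12, 16), (12, 19), (12, 20), (12, 23), (12, 24), (12, 27), (12, 28), (12, 31), (19, 0), (19, 3), (19, 4), (19, 7), (19, 8), (19, 11), (19, 12), (19, 15), (19, 16), (19, 19), (19, 20), (19, 23), (19, 24), (19, 27), (19, 28), (19, 31), (26, 0), (26, 3), (26, 4), (26, 7), (26, 8), (26, 11), (26, 12), (26, 15), (26, 16), (26, 19), (26, 20), (26, 23), (26, 24), (26, 27), (26, 28), (26, 31), (31, 1), (31, 2), (31, 5), (31, 6), (31, 9), (31, 10), (31, 13), (31, 14), (31, 17), (31, 18), (31, 21), (31, 22), (31, 25), (31, 26), (31, 29), (31, 30)]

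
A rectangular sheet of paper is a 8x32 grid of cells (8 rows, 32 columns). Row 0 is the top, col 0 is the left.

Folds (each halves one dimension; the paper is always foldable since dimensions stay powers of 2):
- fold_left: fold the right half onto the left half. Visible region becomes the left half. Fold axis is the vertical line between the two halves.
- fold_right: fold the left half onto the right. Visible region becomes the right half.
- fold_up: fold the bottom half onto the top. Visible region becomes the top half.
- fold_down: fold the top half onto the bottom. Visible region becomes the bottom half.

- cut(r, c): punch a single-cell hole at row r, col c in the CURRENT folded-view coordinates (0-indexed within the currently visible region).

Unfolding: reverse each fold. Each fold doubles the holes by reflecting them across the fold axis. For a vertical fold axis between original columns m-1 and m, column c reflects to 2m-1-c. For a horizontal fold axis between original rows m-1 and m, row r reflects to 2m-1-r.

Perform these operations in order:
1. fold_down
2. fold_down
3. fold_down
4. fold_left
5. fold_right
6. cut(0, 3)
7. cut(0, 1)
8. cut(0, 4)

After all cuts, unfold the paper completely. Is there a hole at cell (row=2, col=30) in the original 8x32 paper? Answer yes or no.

Answer: no

Derivation:
Op 1 fold_down: fold axis h@4; visible region now rows[4,8) x cols[0,32) = 4x32
Op 2 fold_down: fold axis h@6; visible region now rows[6,8) x cols[0,32) = 2x32
Op 3 fold_down: fold axis h@7; visible region now rows[7,8) x cols[0,32) = 1x32
Op 4 fold_left: fold axis v@16; visible region now rows[7,8) x cols[0,16) = 1x16
Op 5 fold_right: fold axis v@8; visible region now rows[7,8) x cols[8,16) = 1x8
Op 6 cut(0, 3): punch at orig (7,11); cuts so far [(7, 11)]; region rows[7,8) x cols[8,16) = 1x8
Op 7 cut(0, 1): punch at orig (7,9); cuts so far [(7, 9), (7, 11)]; region rows[7,8) x cols[8,16) = 1x8
Op 8 cut(0, 4): punch at orig (7,12); cuts so far [(7, 9), (7, 11), (7, 12)]; region rows[7,8) x cols[8,16) = 1x8
Unfold 1 (reflect across v@8): 6 holes -> [(7, 3), (7, 4), (7, 6), (7, 9), (7, 11), (7, 12)]
Unfold 2 (reflect across v@16): 12 holes -> [(7, 3), (7, 4), (7, 6), (7, 9), (7, 11), (7, 12), (7, 19), (7, 20), (7, 22), (7, 25), (7, 27), (7, 28)]
Unfold 3 (reflect across h@7): 24 holes -> [(6, 3), (6, 4), (6, 6), (6, 9), (6, 11), (6, 12), (6, 19), (6, 20), (6, 22), (6, 25), (6, 27), (6, 28), (7, 3), (7, 4), (7, 6), (7, 9), (7, 11), (7, 12), (7, 19), (7, 20), (7, 22), (7, 25), (7, 27), (7, 28)]
Unfold 4 (reflect across h@6): 48 holes -> [(4, 3), (4, 4), (4, 6), (4, 9), (4, 11), (4, 12), (4, 19), (4, 20), (4, 22), (4, 25), (4, 27), (4, 28), (5, 3), (5, 4), (5, 6), (5, 9), (5, 11), (5, 12), (5, 19), (5, 20), (5, 22), (5, 25), (5, 27), (5, 28), (6, 3), (6, 4), (6, 6), (6, 9), (6, 11), (6, 12), (6, 19), (6, 20), (6, 22), (6, 25), (6, 27), (6, 28), (7, 3), (7, 4), (7, 6), (7, 9), (7, 11), (7, 12), (7, 19), (7, 20), (7, 22), (7, 25), (7, 27), (7, 28)]
Unfold 5 (reflect across h@4): 96 holes -> [(0, 3), (0, 4), (0, 6), (0, 9), (0, 11), (0, 12), (0, 19), (0, 20), (0, 22), (0, 25), (0, 27), (0, 28), (1, 3), (1, 4), (1, 6), (1, 9), (1, 11), (1, 12), (1, 19), (1, 20), (1, 22), (1, 25), (1, 27), (1, 28), (2, 3), (2, 4), (2, 6), (2, 9), (2, 11), (2, 12), (2, 19), (2, 20), (2, 22), (2, 25), (2, 27), (2, 28), (3, 3), (3, 4), (3, 6), (3, 9), (3, 11), (3, 12), (3, 19), (3, 20), (3, 22), (3, 25), (3, 27), (3, 28), (4, 3), (4, 4), (4, 6), (4, 9), (4, 11), (4, 12), (4, 19), (4, 20), (4, 22), (4, 25), (4, 27), (4, 28), (5, 3), (5, 4), (5, 6), (5, 9), (5, 11), (5, 12), (5, 19), (5, 20), (5, 22), (5, 25), (5, 27), (5, 28), (6, 3), (6, 4), (6, 6), (6, 9), (6, 11), (6, 12), (6, 19), (6, 20), (6, 22), (6, 25), (6, 27), (6, 28), (7, 3), (7, 4), (7, 6), (7, 9), (7, 11), (7, 12), (7, 19), (7, 20), (7, 22), (7, 25), (7, 27), (7, 28)]
Holes: [(0, 3), (0, 4), (0, 6), (0, 9), (0, 11), (0, 12), (0, 19), (0, 20), (0, 22), (0, 25), (0, 27), (0, 28), (1, 3), (1, 4), (1, 6), (1, 9), (1, 11), (1, 12), (1, 19), (1, 20), (1, 22), (1, 25), (1, 27), (1, 28), (2, 3), (2, 4), (2, 6), (2, 9), (2, 11), (2, 12), (2, 19), (2, 20), (2, 22), (2, 25), (2, 27), (2, 28), (3, 3), (3, 4), (3, 6), (3, 9), (3, 11), (3, 12), (3, 19), (3, 20), (3, 22), (3, 25), (3, 27), (3, 28), (4, 3), (4, 4), (4, 6), (4, 9), (4, 11), (4, 12), (4, 19), (4, 20), (4, 22), (4, 25), (4, 27), (4, 28), (5, 3), (5, 4), (5, 6), (5, 9), (5, 11), (5, 12), (5, 19), (5, 20), (5, 22), (5, 25), (5, 27), (5, 28), (6, 3), (6, 4), (6, 6), (6, 9), (6, 11), (6, 12), (6, 19), (6, 20), (6, 22), (6, 25), (6, 27), (6, 28), (7, 3), (7, 4), (7, 6), (7, 9), (7, 11), (7, 12), (7, 19), (7, 20), (7, 22), (7, 25), (7, 27), (7, 28)]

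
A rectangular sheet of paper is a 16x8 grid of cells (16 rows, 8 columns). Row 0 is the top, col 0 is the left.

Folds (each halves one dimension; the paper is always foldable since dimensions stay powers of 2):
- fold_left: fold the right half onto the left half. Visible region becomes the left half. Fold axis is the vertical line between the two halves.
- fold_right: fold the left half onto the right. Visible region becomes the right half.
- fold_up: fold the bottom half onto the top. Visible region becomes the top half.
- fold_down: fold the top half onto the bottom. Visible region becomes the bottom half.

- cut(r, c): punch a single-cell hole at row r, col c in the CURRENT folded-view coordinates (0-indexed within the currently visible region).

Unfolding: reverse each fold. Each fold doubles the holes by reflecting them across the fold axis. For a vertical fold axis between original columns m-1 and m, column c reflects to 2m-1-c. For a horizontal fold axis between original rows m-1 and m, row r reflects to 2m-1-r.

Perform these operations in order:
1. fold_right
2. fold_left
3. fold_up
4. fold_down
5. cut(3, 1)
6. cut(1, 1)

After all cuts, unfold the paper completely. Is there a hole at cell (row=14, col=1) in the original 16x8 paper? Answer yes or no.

Answer: no

Derivation:
Op 1 fold_right: fold axis v@4; visible region now rows[0,16) x cols[4,8) = 16x4
Op 2 fold_left: fold axis v@6; visible region now rows[0,16) x cols[4,6) = 16x2
Op 3 fold_up: fold axis h@8; visible region now rows[0,8) x cols[4,6) = 8x2
Op 4 fold_down: fold axis h@4; visible region now rows[4,8) x cols[4,6) = 4x2
Op 5 cut(3, 1): punch at orig (7,5); cuts so far [(7, 5)]; region rows[4,8) x cols[4,6) = 4x2
Op 6 cut(1, 1): punch at orig (5,5); cuts so far [(5, 5), (7, 5)]; region rows[4,8) x cols[4,6) = 4x2
Unfold 1 (reflect across h@4): 4 holes -> [(0, 5), (2, 5), (5, 5), (7, 5)]
Unfold 2 (reflect across h@8): 8 holes -> [(0, 5), (2, 5), (5, 5), (7, 5), (8, 5), (10, 5), (13, 5), (15, 5)]
Unfold 3 (reflect across v@6): 16 holes -> [(0, 5), (0, 6), (2, 5), (2, 6), (5, 5), (5, 6), (7, 5), (7, 6), (8, 5), (8, 6), (10, 5), (10, 6), (13, 5), (13, 6), (15, 5), (15, 6)]
Unfold 4 (reflect across v@4): 32 holes -> [(0, 1), (0, 2), (0, 5), (0, 6), (2, 1), (2, 2), (2, 5), (2, 6), (5, 1), (5, 2), (5, 5), (5, 6), (7, 1), (7, 2), (7, 5), (7, 6), (8, 1), (8, 2), (8, 5), (8, 6), (10, 1), (10, 2), (10, 5), (10, 6), (13, 1), (13, 2), (13, 5), (13, 6), (15, 1), (15, 2), (15, 5), (15, 6)]
Holes: [(0, 1), (0, 2), (0, 5), (0, 6), (2, 1), (2, 2), (2, 5), (2, 6), (5, 1), (5, 2), (5, 5), (5, 6), (7, 1), (7, 2), (7, 5), (7, 6), (8, 1), (8, 2), (8, 5), (8, 6), (10, 1), (10, 2), (10, 5), (10, 6), (13, 1), (13, 2), (13, 5), (13, 6), (15, 1), (15, 2), (15, 5), (15, 6)]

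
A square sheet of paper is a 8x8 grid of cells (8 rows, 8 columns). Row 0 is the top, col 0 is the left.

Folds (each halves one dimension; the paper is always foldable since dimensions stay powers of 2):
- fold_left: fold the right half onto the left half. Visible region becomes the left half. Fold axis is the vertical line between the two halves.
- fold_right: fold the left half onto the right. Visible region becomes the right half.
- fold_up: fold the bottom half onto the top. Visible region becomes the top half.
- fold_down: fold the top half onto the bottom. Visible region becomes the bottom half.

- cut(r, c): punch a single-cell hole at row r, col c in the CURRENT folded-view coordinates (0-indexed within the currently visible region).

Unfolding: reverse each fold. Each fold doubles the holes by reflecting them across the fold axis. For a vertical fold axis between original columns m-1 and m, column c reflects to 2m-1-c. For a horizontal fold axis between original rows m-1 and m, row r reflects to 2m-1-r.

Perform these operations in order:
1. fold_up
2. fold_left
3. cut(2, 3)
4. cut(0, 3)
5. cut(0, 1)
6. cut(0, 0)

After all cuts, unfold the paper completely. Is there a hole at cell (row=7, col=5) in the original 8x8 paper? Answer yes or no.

Answer: no

Derivation:
Op 1 fold_up: fold axis h@4; visible region now rows[0,4) x cols[0,8) = 4x8
Op 2 fold_left: fold axis v@4; visible region now rows[0,4) x cols[0,4) = 4x4
Op 3 cut(2, 3): punch at orig (2,3); cuts so far [(2, 3)]; region rows[0,4) x cols[0,4) = 4x4
Op 4 cut(0, 3): punch at orig (0,3); cuts so far [(0, 3), (2, 3)]; region rows[0,4) x cols[0,4) = 4x4
Op 5 cut(0, 1): punch at orig (0,1); cuts so far [(0, 1), (0, 3), (2, 3)]; region rows[0,4) x cols[0,4) = 4x4
Op 6 cut(0, 0): punch at orig (0,0); cuts so far [(0, 0), (0, 1), (0, 3), (2, 3)]; region rows[0,4) x cols[0,4) = 4x4
Unfold 1 (reflect across v@4): 8 holes -> [(0, 0), (0, 1), (0, 3), (0, 4), (0, 6), (0, 7), (2, 3), (2, 4)]
Unfold 2 (reflect across h@4): 16 holes -> [(0, 0), (0, 1), (0, 3), (0, 4), (0, 6), (0, 7), (2, 3), (2, 4), (5, 3), (5, 4), (7, 0), (7, 1), (7, 3), (7, 4), (7, 6), (7, 7)]
Holes: [(0, 0), (0, 1), (0, 3), (0, 4), (0, 6), (0, 7), (2, 3), (2, 4), (5, 3), (5, 4), (7, 0), (7, 1), (7, 3), (7, 4), (7, 6), (7, 7)]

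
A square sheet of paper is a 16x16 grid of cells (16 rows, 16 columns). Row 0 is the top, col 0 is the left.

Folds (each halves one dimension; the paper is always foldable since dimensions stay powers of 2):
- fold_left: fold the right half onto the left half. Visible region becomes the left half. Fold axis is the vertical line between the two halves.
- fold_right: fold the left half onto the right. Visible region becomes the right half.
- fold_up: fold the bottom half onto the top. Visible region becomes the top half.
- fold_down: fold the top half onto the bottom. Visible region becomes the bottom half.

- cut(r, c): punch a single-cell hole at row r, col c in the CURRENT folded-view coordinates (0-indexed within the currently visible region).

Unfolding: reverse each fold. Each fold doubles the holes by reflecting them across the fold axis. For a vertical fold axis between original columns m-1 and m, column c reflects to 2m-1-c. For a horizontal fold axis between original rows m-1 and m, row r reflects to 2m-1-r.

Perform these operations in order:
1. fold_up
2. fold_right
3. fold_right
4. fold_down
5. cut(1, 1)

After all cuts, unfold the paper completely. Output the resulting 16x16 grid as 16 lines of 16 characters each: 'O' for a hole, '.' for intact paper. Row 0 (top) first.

Op 1 fold_up: fold axis h@8; visible region now rows[0,8) x cols[0,16) = 8x16
Op 2 fold_right: fold axis v@8; visible region now rows[0,8) x cols[8,16) = 8x8
Op 3 fold_right: fold axis v@12; visible region now rows[0,8) x cols[12,16) = 8x4
Op 4 fold_down: fold axis h@4; visible region now rows[4,8) x cols[12,16) = 4x4
Op 5 cut(1, 1): punch at orig (5,13); cuts so far [(5, 13)]; region rows[4,8) x cols[12,16) = 4x4
Unfold 1 (reflect across h@4): 2 holes -> [(2, 13), (5, 13)]
Unfold 2 (reflect across v@12): 4 holes -> [(2, 10), (2, 13), (5, 10), (5, 13)]
Unfold 3 (reflect across v@8): 8 holes -> [(2, 2), (2, 5), (2, 10), (2, 13), (5, 2), (5, 5), (5, 10), (5, 13)]
Unfold 4 (reflect across h@8): 16 holes -> [(2, 2), (2, 5), (2, 10), (2, 13), (5, 2), (5, 5), (5, 10), (5, 13), (10, 2), (10, 5), (10, 10), (10, 13), (13, 2), (13, 5), (13, 10), (13, 13)]

Answer: ................
................
..O..O....O..O..
................
................
..O..O....O..O..
................
................
................
................
..O..O....O..O..
................
................
..O..O....O..O..
................
................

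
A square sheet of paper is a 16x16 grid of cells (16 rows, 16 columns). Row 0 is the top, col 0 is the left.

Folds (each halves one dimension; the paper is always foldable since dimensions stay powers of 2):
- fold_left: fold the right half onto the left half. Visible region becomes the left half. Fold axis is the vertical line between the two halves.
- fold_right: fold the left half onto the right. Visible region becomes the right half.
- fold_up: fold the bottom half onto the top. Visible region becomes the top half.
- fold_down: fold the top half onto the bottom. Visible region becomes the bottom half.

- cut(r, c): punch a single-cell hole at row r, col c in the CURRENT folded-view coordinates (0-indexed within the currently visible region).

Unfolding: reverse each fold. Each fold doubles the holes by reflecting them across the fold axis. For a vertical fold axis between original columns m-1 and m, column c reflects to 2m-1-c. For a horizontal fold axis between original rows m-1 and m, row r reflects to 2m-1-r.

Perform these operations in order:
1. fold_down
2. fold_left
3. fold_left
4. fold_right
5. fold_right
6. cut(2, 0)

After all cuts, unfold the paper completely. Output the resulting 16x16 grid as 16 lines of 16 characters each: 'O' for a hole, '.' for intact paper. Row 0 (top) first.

Answer: ................
................
................
................
................
OOOOOOOOOOOOOOOO
................
................
................
................
OOOOOOOOOOOOOOOO
................
................
................
................
................

Derivation:
Op 1 fold_down: fold axis h@8; visible region now rows[8,16) x cols[0,16) = 8x16
Op 2 fold_left: fold axis v@8; visible region now rows[8,16) x cols[0,8) = 8x8
Op 3 fold_left: fold axis v@4; visible region now rows[8,16) x cols[0,4) = 8x4
Op 4 fold_right: fold axis v@2; visible region now rows[8,16) x cols[2,4) = 8x2
Op 5 fold_right: fold axis v@3; visible region now rows[8,16) x cols[3,4) = 8x1
Op 6 cut(2, 0): punch at orig (10,3); cuts so far [(10, 3)]; region rows[8,16) x cols[3,4) = 8x1
Unfold 1 (reflect across v@3): 2 holes -> [(10, 2), (10, 3)]
Unfold 2 (reflect across v@2): 4 holes -> [(10, 0), (10, 1), (10, 2), (10, 3)]
Unfold 3 (reflect across v@4): 8 holes -> [(10, 0), (10, 1), (10, 2), (10, 3), (10, 4), (10, 5), (10, 6), (10, 7)]
Unfold 4 (reflect across v@8): 16 holes -> [(10, 0), (10, 1), (10, 2), (10, 3), (10, 4), (10, 5), (10, 6), (10, 7), (10, 8), (10, 9), (10, 10), (10, 11), (10, 12), (10, 13), (10, 14), (10, 15)]
Unfold 5 (reflect across h@8): 32 holes -> [(5, 0), (5, 1), (5, 2), (5, 3), (5, 4), (5, 5), (5, 6), (5, 7), (5, 8), (5, 9), (5, 10), (5, 11), (5, 12), (5, 13), (5, 14), (5, 15), (10, 0), (10, 1), (10, 2), (10, 3), (10, 4), (10, 5), (10, 6), (10, 7), (10, 8), (10, 9), (10, 10), (10, 11), (10, 12), (10, 13), (10, 14), (10, 15)]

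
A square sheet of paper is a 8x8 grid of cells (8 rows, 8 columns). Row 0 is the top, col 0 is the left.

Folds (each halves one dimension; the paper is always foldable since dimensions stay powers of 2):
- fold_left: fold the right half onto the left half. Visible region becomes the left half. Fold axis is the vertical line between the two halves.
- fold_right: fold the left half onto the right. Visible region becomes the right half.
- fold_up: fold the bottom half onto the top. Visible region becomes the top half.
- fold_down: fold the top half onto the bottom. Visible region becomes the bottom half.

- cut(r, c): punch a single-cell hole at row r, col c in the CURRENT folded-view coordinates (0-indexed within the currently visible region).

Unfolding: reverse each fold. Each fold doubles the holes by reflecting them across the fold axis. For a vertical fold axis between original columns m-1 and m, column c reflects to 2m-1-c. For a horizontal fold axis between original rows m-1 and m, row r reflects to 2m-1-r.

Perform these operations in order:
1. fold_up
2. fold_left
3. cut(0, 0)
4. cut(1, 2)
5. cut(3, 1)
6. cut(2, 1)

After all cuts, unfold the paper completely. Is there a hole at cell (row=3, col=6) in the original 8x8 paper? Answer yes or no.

Op 1 fold_up: fold axis h@4; visible region now rows[0,4) x cols[0,8) = 4x8
Op 2 fold_left: fold axis v@4; visible region now rows[0,4) x cols[0,4) = 4x4
Op 3 cut(0, 0): punch at orig (0,0); cuts so far [(0, 0)]; region rows[0,4) x cols[0,4) = 4x4
Op 4 cut(1, 2): punch at orig (1,2); cuts so far [(0, 0), (1, 2)]; region rows[0,4) x cols[0,4) = 4x4
Op 5 cut(3, 1): punch at orig (3,1); cuts so far [(0, 0), (1, 2), (3, 1)]; region rows[0,4) x cols[0,4) = 4x4
Op 6 cut(2, 1): punch at orig (2,1); cuts so far [(0, 0), (1, 2), (2, 1), (3, 1)]; region rows[0,4) x cols[0,4) = 4x4
Unfold 1 (reflect across v@4): 8 holes -> [(0, 0), (0, 7), (1, 2), (1, 5), (2, 1), (2, 6), (3, 1), (3, 6)]
Unfold 2 (reflect across h@4): 16 holes -> [(0, 0), (0, 7), (1, 2), (1, 5), (2, 1), (2, 6), (3, 1), (3, 6), (4, 1), (4, 6), (5, 1), (5, 6), (6, 2), (6, 5), (7, 0), (7, 7)]
Holes: [(0, 0), (0, 7), (1, 2), (1, 5), (2, 1), (2, 6), (3, 1), (3, 6), (4, 1), (4, 6), (5, 1), (5, 6), (6, 2), (6, 5), (7, 0), (7, 7)]

Answer: yes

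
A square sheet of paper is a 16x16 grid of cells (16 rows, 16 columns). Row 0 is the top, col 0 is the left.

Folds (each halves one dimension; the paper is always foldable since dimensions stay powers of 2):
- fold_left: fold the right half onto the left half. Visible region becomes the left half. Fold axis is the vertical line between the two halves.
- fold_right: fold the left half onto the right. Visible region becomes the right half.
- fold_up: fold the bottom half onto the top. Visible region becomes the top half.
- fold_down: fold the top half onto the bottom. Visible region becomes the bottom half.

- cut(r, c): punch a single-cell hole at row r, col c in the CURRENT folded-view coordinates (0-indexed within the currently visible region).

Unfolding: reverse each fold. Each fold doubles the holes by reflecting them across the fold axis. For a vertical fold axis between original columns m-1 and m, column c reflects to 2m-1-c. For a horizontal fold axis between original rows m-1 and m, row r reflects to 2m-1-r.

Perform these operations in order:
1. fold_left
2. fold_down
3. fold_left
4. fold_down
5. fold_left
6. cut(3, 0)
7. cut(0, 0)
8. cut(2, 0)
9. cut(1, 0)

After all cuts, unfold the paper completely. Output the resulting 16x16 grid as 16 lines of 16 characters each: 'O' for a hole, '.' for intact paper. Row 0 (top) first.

Answer: O..OO..OO..OO..O
O..OO..OO..OO..O
O..OO..OO..OO..O
O..OO..OO..OO..O
O..OO..OO..OO..O
O..OO..OO..OO..O
O..OO..OO..OO..O
O..OO..OO..OO..O
O..OO..OO..OO..O
O..OO..OO..OO..O
O..OO..OO..OO..O
O..OO..OO..OO..O
O..OO..OO..OO..O
O..OO..OO..OO..O
O..OO..OO..OO..O
O..OO..OO..OO..O

Derivation:
Op 1 fold_left: fold axis v@8; visible region now rows[0,16) x cols[0,8) = 16x8
Op 2 fold_down: fold axis h@8; visible region now rows[8,16) x cols[0,8) = 8x8
Op 3 fold_left: fold axis v@4; visible region now rows[8,16) x cols[0,4) = 8x4
Op 4 fold_down: fold axis h@12; visible region now rows[12,16) x cols[0,4) = 4x4
Op 5 fold_left: fold axis v@2; visible region now rows[12,16) x cols[0,2) = 4x2
Op 6 cut(3, 0): punch at orig (15,0); cuts so far [(15, 0)]; region rows[12,16) x cols[0,2) = 4x2
Op 7 cut(0, 0): punch at orig (12,0); cuts so far [(12, 0), (15, 0)]; region rows[12,16) x cols[0,2) = 4x2
Op 8 cut(2, 0): punch at orig (14,0); cuts so far [(12, 0), (14, 0), (15, 0)]; region rows[12,16) x cols[0,2) = 4x2
Op 9 cut(1, 0): punch at orig (13,0); cuts so far [(12, 0), (13, 0), (14, 0), (15, 0)]; region rows[12,16) x cols[0,2) = 4x2
Unfold 1 (reflect across v@2): 8 holes -> [(12, 0), (12, 3), (13, 0), (13, 3), (14, 0), (14, 3), (15, 0), (15, 3)]
Unfold 2 (reflect across h@12): 16 holes -> [(8, 0), (8, 3), (9, 0), (9, 3), (10, 0), (10, 3), (11, 0), (11, 3), (12, 0), (12, 3), (13, 0), (13, 3), (14, 0), (14, 3), (15, 0), (15, 3)]
Unfold 3 (reflect across v@4): 32 holes -> [(8, 0), (8, 3), (8, 4), (8, 7), (9, 0), (9, 3), (9, 4), (9, 7), (10, 0), (10, 3), (10, 4), (10, 7), (11, 0), (11, 3), (11, 4), (11, 7), (12, 0), (12, 3), (12, 4), (12, 7), (13, 0), (13, 3), (13, 4), (13, 7), (14, 0), (14, 3), (14, 4), (14, 7), (15, 0), (15, 3), (15, 4), (15, 7)]
Unfold 4 (reflect across h@8): 64 holes -> [(0, 0), (0, 3), (0, 4), (0, 7), (1, 0), (1, 3), (1, 4), (1, 7), (2, 0), (2, 3), (2, 4), (2, 7), (3, 0), (3, 3), (3, 4), (3, 7), (4, 0), (4, 3), (4, 4), (4, 7), (5, 0), (5, 3), (5, 4), (5, 7), (6, 0), (6, 3), (6, 4), (6, 7), (7, 0), (7, 3), (7, 4), (7, 7), (8, 0), (8, 3), (8, 4), (8, 7), (9, 0), (9, 3), (9, 4), (9, 7), (10, 0), (10, 3), (10, 4), (10, 7), (11, 0), (11, 3), (11, 4), (11, 7), (12, 0), (12, 3), (12, 4), (12, 7), (13, 0), (13, 3), (13, 4), (13, 7), (14, 0), (14, 3), (14, 4), (14, 7), (15, 0), (15, 3), (15, 4), (15, 7)]
Unfold 5 (reflect across v@8): 128 holes -> [(0, 0), (0, 3), (0, 4), (0, 7), (0, 8), (0, 11), (0, 12), (0, 15), (1, 0), (1, 3), (1, 4), (1, 7), (1, 8), (1, 11), (1, 12), (1, 15), (2, 0), (2, 3), (2, 4), (2, 7), (2, 8), (2, 11), (2, 12), (2, 15), (3, 0), (3, 3), (3, 4), (3, 7), (3, 8), (3, 11), (3, 12), (3, 15), (4, 0), (4, 3), (4, 4), (4, 7), (4, 8), (4, 11), (4, 12), (4, 15), (5, 0), (5, 3), (5, 4), (5, 7), (5, 8), (5, 11), (5, 12), (5, 15), (6, 0), (6, 3), (6, 4), (6, 7), (6, 8), (6, 11), (6, 12), (6, 15), (7, 0), (7, 3), (7, 4), (7, 7), (7, 8), (7, 11), (7, 12), (7, 15), (8, 0), (8, 3), (8, 4), (8, 7), (8, 8), (8, 11), (8, 12), (8, 15), (9, 0), (9, 3), (9, 4), (9, 7), (9, 8), (9, 11), (9, 12), (9, 15), (10, 0), (10, 3), (10, 4), (10, 7), (10, 8), (10, 11), (10, 12), (10, 15), (11, 0), (11, 3), (11, 4), (11, 7), (11, 8), (11, 11), (11, 12), (11, 15), (12, 0), (12, 3), (12, 4), (12, 7), (12, 8), (12, 11), (12, 12), (12, 15), (13, 0), (13, 3), (13, 4), (13, 7), (13, 8), (13, 11), (13, 12), (13, 15), (14, 0), (14, 3), (14, 4), (14, 7), (14, 8), (14, 11), (14, 12), (14, 15), (15, 0), (15, 3), (15, 4), (15, 7), (15, 8), (15, 11), (15, 12), (15, 15)]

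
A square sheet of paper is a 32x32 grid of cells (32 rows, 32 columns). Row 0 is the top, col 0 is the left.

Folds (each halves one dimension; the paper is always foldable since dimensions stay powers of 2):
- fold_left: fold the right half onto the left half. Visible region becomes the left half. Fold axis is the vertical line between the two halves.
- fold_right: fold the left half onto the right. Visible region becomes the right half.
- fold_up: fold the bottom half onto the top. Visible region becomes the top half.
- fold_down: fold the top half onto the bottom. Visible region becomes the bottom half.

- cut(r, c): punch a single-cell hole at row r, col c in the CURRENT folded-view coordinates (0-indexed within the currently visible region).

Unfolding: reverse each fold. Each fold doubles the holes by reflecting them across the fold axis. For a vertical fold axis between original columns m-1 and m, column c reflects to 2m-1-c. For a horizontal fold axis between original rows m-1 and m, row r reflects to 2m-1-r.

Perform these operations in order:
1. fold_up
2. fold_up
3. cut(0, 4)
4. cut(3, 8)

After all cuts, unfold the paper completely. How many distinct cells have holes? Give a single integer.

Op 1 fold_up: fold axis h@16; visible region now rows[0,16) x cols[0,32) = 16x32
Op 2 fold_up: fold axis h@8; visible region now rows[0,8) x cols[0,32) = 8x32
Op 3 cut(0, 4): punch at orig (0,4); cuts so far [(0, 4)]; region rows[0,8) x cols[0,32) = 8x32
Op 4 cut(3, 8): punch at orig (3,8); cuts so far [(0, 4), (3, 8)]; region rows[0,8) x cols[0,32) = 8x32
Unfold 1 (reflect across h@8): 4 holes -> [(0, 4), (3, 8), (12, 8), (15, 4)]
Unfold 2 (reflect across h@16): 8 holes -> [(0, 4), (3, 8), (12, 8), (15, 4), (16, 4), (19, 8), (28, 8), (31, 4)]

Answer: 8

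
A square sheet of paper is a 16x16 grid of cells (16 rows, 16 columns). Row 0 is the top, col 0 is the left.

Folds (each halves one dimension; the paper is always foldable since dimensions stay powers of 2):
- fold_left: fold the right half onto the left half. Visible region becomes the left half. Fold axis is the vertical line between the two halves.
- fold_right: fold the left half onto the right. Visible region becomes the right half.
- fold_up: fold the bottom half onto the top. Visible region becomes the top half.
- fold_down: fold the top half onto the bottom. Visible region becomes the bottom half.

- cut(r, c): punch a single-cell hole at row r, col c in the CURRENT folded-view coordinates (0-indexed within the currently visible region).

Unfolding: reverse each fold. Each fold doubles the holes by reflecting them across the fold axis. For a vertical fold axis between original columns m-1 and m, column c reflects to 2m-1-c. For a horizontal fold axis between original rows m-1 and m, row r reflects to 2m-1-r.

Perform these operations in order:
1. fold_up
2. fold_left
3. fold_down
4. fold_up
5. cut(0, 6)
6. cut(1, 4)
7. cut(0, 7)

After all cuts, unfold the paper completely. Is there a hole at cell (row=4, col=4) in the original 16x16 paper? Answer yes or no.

Op 1 fold_up: fold axis h@8; visible region now rows[0,8) x cols[0,16) = 8x16
Op 2 fold_left: fold axis v@8; visible region now rows[0,8) x cols[0,8) = 8x8
Op 3 fold_down: fold axis h@4; visible region now rows[4,8) x cols[0,8) = 4x8
Op 4 fold_up: fold axis h@6; visible region now rows[4,6) x cols[0,8) = 2x8
Op 5 cut(0, 6): punch at orig (4,6); cuts so far [(4, 6)]; region rows[4,6) x cols[0,8) = 2x8
Op 6 cut(1, 4): punch at orig (5,4); cuts so far [(4, 6), (5, 4)]; region rows[4,6) x cols[0,8) = 2x8
Op 7 cut(0, 7): punch at orig (4,7); cuts so far [(4, 6), (4, 7), (5, 4)]; region rows[4,6) x cols[0,8) = 2x8
Unfold 1 (reflect across h@6): 6 holes -> [(4, 6), (4, 7), (5, 4), (6, 4), (7, 6), (7, 7)]
Unfold 2 (reflect across h@4): 12 holes -> [(0, 6), (0, 7), (1, 4), (2, 4), (3, 6), (3, 7), (4, 6), (4, 7), (5, 4), (6, 4), (7, 6), (7, 7)]
Unfold 3 (reflect across v@8): 24 holes -> [(0, 6), (0, 7), (0, 8), (0, 9), (1, 4), (1, 11), (2, 4), (2, 11), (3, 6), (3, 7), (3, 8), (3, 9), (4, 6), (4, 7), (4, 8), (4, 9), (5, 4), (5, 11), (6, 4), (6, 11), (7, 6), (7, 7), (7, 8), (7, 9)]
Unfold 4 (reflect across h@8): 48 holes -> [(0, 6), (0, 7), (0, 8), (0, 9), (1, 4), (1, 11), (2, 4), (2, 11), (3, 6), (3, 7), (3, 8), (3, 9), (4, 6), (4, 7), (4, 8), (4, 9), (5, 4), (5, 11), (6, 4), (6, 11), (7, 6), (7, 7), (7, 8), (7, 9), (8, 6), (8, 7), (8, 8), (8, 9), (9, 4), (9, 11), (10, 4), (10, 11), (11, 6), (11, 7), (11, 8), (11, 9), (12, 6), (12, 7), (12, 8), (12, 9), (13, 4), (13, 11), (14, 4), (14, 11), (15, 6), (15, 7), (15, 8), (15, 9)]
Holes: [(0, 6), (0, 7), (0, 8), (0, 9), (1, 4), (1, 11), (2, 4), (2, 11), (3, 6), (3, 7), (3, 8), (3, 9), (4, 6), (4, 7), (4, 8), (4, 9), (5, 4), (5, 11), (6, 4), (6, 11), (7, 6), (7, 7), (7, 8), (7, 9), (8, 6), (8, 7), (8, 8), (8, 9), (9, 4), (9, 11), (10, 4), (10, 11), (11, 6), (11, 7), (11, 8), (11, 9), (12, 6), (12, 7), (12, 8), (12, 9), (13, 4), (13, 11), (14, 4), (14, 11), (15, 6), (15, 7), (15, 8), (15, 9)]

Answer: no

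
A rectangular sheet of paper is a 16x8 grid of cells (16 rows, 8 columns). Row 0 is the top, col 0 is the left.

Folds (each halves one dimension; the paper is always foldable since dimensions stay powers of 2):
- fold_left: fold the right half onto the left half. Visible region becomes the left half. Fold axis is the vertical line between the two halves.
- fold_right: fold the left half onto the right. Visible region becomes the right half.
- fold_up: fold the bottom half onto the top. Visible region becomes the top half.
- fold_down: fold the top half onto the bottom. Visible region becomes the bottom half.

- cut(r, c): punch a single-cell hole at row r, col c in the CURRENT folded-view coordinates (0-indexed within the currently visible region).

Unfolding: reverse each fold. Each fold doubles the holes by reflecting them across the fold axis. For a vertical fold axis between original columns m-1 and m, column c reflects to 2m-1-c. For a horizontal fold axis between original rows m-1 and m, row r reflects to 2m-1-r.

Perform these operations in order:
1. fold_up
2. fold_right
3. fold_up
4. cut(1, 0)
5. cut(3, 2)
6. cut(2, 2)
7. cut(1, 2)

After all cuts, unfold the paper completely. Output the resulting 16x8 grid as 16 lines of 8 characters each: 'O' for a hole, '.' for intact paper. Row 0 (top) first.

Op 1 fold_up: fold axis h@8; visible region now rows[0,8) x cols[0,8) = 8x8
Op 2 fold_right: fold axis v@4; visible region now rows[0,8) x cols[4,8) = 8x4
Op 3 fold_up: fold axis h@4; visible region now rows[0,4) x cols[4,8) = 4x4
Op 4 cut(1, 0): punch at orig (1,4); cuts so far [(1, 4)]; region rows[0,4) x cols[4,8) = 4x4
Op 5 cut(3, 2): punch at orig (3,6); cuts so far [(1, 4), (3, 6)]; region rows[0,4) x cols[4,8) = 4x4
Op 6 cut(2, 2): punch at orig (2,6); cuts so far [(1, 4), (2, 6), (3, 6)]; region rows[0,4) x cols[4,8) = 4x4
Op 7 cut(1, 2): punch at orig (1,6); cuts so far [(1, 4), (1, 6), (2, 6), (3, 6)]; region rows[0,4) x cols[4,8) = 4x4
Unfold 1 (reflect across h@4): 8 holes -> [(1, 4), (1, 6), (2, 6), (3, 6), (4, 6), (5, 6), (6, 4), (6, 6)]
Unfold 2 (reflect across v@4): 16 holes -> [(1, 1), (1, 3), (1, 4), (1, 6), (2, 1), (2, 6), (3, 1), (3, 6), (4, 1), (4, 6), (5, 1), (5, 6), (6, 1), (6, 3), (6, 4), (6, 6)]
Unfold 3 (reflect across h@8): 32 holes -> [(1, 1), (1, 3), (1, 4), (1, 6), (2, 1), (2, 6), (3, 1), (3, 6), (4, 1), (4, 6), (5, 1), (5, 6), (6, 1), (6, 3), (6, 4), (6, 6), (9, 1), (9, 3), (9, 4), (9, 6), (10, 1), (10, 6), (11, 1), (11, 6), (12, 1), (12, 6), (13, 1), (13, 6), (14, 1), (14, 3), (14, 4), (14, 6)]

Answer: ........
.O.OO.O.
.O....O.
.O....O.
.O....O.
.O....O.
.O.OO.O.
........
........
.O.OO.O.
.O....O.
.O....O.
.O....O.
.O....O.
.O.OO.O.
........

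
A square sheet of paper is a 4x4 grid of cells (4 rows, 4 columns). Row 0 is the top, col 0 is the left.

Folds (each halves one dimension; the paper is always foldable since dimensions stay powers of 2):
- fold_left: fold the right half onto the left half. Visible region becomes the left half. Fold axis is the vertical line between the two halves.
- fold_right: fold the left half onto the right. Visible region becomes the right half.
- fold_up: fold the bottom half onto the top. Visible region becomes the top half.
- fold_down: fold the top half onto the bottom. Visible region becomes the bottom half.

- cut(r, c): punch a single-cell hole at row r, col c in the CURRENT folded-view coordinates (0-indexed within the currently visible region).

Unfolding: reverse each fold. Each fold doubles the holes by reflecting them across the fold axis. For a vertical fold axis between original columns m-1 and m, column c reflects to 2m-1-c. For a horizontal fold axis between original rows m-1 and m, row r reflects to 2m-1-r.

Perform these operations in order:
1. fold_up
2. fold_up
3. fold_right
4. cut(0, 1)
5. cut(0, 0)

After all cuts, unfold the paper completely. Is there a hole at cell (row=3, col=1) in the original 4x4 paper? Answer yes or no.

Answer: yes

Derivation:
Op 1 fold_up: fold axis h@2; visible region now rows[0,2) x cols[0,4) = 2x4
Op 2 fold_up: fold axis h@1; visible region now rows[0,1) x cols[0,4) = 1x4
Op 3 fold_right: fold axis v@2; visible region now rows[0,1) x cols[2,4) = 1x2
Op 4 cut(0, 1): punch at orig (0,3); cuts so far [(0, 3)]; region rows[0,1) x cols[2,4) = 1x2
Op 5 cut(0, 0): punch at orig (0,2); cuts so far [(0, 2), (0, 3)]; region rows[0,1) x cols[2,4) = 1x2
Unfold 1 (reflect across v@2): 4 holes -> [(0, 0), (0, 1), (0, 2), (0, 3)]
Unfold 2 (reflect across h@1): 8 holes -> [(0, 0), (0, 1), (0, 2), (0, 3), (1, 0), (1, 1), (1, 2), (1, 3)]
Unfold 3 (reflect across h@2): 16 holes -> [(0, 0), (0, 1), (0, 2), (0, 3), (1, 0), (1, 1), (1, 2), (1, 3), (2, 0), (2, 1), (2, 2), (2, 3), (3, 0), (3, 1), (3, 2), (3, 3)]
Holes: [(0, 0), (0, 1), (0, 2), (0, 3), (1, 0), (1, 1), (1, 2), (1, 3), (2, 0), (2, 1), (2, 2), (2, 3), (3, 0), (3, 1), (3, 2), (3, 3)]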